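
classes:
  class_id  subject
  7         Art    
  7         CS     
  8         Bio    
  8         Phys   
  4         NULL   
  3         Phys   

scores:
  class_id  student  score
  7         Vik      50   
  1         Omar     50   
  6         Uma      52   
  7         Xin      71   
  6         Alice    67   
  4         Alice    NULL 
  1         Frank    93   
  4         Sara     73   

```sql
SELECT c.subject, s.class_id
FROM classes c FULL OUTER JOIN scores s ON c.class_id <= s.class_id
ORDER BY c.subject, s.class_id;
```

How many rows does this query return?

FULL OUTER JOIN keeps every row from both sides; unmatched rows get NULL for the other side's columns.
Matching on c.class_id <= s.class_id.
- class_id=7: 2 matching s row(s), so 2 row(s) emitted.
- class_id=7: 2 matching s row(s), so 2 row(s) emitted.
- class_id=8: no s row matches, row kept with s columns NULL.
- class_id=8: no s row matches, row kept with s columns NULL.
- class_id=4: 6 matching s row(s), so 6 row(s) emitted.
- class_id=3: 6 matching s row(s), so 6 row(s) emitted.
- 2 s row(s) had no c match → kept, c columns NULL.
Total: 16 matched + 4 padded = 20 rows.

20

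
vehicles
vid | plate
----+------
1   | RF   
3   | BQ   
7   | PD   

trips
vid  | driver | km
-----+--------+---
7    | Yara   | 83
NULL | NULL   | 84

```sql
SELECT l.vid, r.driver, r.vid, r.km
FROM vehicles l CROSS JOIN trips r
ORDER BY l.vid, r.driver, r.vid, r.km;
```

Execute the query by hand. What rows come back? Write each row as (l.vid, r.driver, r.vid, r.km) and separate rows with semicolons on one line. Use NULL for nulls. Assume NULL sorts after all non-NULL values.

(1, Yara, 7, 83); (1, NULL, NULL, 84); (3, Yara, 7, 83); (3, NULL, NULL, 84); (7, Yara, 7, 83); (7, NULL, NULL, 84)

CROSS JOIN pairs every row of `vehicles` with every row of `trips`: 3 × 2 = 6 rows.
After projecting and ordering:
l.vid | r.driver | r.vid | r.km
1 | Yara | 7 | 83
1 | NULL | NULL | 84
3 | Yara | 7 | 83
3 | NULL | NULL | 84
7 | Yara | 7 | 83
7 | NULL | NULL | 84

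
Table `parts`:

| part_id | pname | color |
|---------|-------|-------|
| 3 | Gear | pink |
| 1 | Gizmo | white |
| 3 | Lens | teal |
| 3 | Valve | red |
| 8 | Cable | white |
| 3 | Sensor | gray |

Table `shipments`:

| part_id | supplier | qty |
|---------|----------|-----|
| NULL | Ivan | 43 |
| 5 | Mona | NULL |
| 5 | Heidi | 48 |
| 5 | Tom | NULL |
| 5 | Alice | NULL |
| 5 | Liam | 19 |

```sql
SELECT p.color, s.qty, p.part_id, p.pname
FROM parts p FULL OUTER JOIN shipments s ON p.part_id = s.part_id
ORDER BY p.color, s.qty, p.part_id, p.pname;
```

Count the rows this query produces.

FULL OUTER JOIN keeps every row from both sides; unmatched rows get NULL for the other side's columns.
Matching on p.part_id = s.part_id. A NULL in a compared column never satisfies the condition.
- part_id=3: no s row matches, row kept with s columns NULL.
- part_id=1: no s row matches, row kept with s columns NULL.
- part_id=3: no s row matches, row kept with s columns NULL.
- part_id=3: no s row matches, row kept with s columns NULL.
- part_id=8: no s row matches, row kept with s columns NULL.
- part_id=3: no s row matches, row kept with s columns NULL.
- 6 row(s) from s found no p partner → padded with NULL.
Total: 0 matched + 12 padded = 12 rows.

12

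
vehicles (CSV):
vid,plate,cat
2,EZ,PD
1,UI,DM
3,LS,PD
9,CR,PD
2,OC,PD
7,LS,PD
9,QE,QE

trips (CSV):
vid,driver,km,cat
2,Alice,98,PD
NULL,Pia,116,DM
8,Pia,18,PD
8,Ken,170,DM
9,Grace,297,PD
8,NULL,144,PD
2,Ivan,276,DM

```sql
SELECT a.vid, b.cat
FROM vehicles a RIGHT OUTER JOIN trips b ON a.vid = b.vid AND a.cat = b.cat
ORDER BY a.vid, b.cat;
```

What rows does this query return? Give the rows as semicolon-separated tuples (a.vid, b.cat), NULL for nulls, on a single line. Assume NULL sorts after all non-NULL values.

RIGHT JOIN keeps every row from `trips`; unmatched rows get NULL for `vehicles`'s columns.
Matching on a.vid = b.vid AND a.cat = b.cat. A NULL in a compared column never satisfies the condition.
Matched pairs: 3; unmatched b rows kept: 5.

(2, PD); (2, PD); (9, PD); (NULL, DM); (NULL, DM); (NULL, DM); (NULL, PD); (NULL, PD)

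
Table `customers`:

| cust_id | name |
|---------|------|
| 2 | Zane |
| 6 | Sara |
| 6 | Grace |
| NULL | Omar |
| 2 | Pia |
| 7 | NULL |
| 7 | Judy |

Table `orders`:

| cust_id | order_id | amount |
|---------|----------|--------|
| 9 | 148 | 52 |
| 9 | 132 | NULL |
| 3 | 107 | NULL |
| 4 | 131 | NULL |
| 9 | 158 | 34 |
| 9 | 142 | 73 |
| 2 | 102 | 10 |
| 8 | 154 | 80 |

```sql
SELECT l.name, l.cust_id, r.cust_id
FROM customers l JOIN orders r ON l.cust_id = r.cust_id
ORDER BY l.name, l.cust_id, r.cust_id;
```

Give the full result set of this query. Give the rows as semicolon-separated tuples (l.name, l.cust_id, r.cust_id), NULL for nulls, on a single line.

INNER JOIN keeps only pairs where the ON condition holds.
Matching on l.cust_id = r.cust_id. A NULL in a compared column never satisfies the condition.
- l (cust_id=2) pairs with 1 row(s) of r.
- l (cust_id=6) has no partner → excluded.
- l (cust_id=6) has no partner → excluded.
- l (cust_id=NULL) has no partner → excluded.
- l (cust_id=2) pairs with 1 row(s) of r.
- l (cust_id=7) has no partner → excluded.
- l (cust_id=7) has no partner → excluded.
After projecting and ordering:
l.name | l.cust_id | r.cust_id
Pia | 2 | 2
Zane | 2 | 2

(Pia, 2, 2); (Zane, 2, 2)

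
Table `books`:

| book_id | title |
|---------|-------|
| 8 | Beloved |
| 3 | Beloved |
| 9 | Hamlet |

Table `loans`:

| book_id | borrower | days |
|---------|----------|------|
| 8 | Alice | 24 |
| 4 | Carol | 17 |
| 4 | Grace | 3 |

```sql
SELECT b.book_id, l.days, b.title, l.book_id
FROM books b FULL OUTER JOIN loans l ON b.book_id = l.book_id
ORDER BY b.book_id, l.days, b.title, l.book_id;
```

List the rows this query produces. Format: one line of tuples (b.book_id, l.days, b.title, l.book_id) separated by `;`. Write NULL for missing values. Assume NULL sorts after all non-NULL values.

FULL OUTER JOIN keeps every row from both sides; unmatched rows get NULL for the other side's columns.
Matching on b.book_id = l.book_id.
Matched pairs: 1; unmatched b rows kept: 2; unmatched l rows kept: 2.

(3, NULL, Beloved, NULL); (8, 24, Beloved, 8); (9, NULL, Hamlet, NULL); (NULL, 3, NULL, 4); (NULL, 17, NULL, 4)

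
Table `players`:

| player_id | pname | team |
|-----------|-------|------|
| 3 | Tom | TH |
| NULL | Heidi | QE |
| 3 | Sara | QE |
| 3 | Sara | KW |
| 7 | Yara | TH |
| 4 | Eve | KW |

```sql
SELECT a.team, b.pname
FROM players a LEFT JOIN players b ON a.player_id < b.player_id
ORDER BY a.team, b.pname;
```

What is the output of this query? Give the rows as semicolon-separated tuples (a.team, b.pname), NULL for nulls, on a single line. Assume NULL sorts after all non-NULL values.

LEFT JOIN keeps every row from `players a`; unmatched rows get NULL for `players b`'s columns.
Matching on a.player_id < b.player_id. A NULL in a compared column never satisfies the condition.
Matched pairs: 7; unmatched a rows kept: 2.

(KW, Eve); (KW, Yara); (KW, Yara); (QE, Eve); (QE, Yara); (QE, NULL); (TH, Eve); (TH, Yara); (TH, NULL)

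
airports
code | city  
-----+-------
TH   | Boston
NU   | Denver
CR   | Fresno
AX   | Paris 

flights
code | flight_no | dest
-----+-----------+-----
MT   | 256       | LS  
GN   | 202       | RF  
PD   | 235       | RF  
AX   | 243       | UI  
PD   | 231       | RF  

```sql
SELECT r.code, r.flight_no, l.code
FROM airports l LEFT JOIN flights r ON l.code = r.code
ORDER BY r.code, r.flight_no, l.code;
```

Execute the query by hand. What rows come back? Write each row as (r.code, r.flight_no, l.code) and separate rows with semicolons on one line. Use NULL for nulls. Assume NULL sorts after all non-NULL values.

(AX, 243, AX); (NULL, NULL, CR); (NULL, NULL, NU); (NULL, NULL, TH)

LEFT JOIN keeps every row from `airports`; unmatched rows get NULL for `flights`'s columns.
Matching on l.code = r.code.
Matched pairs: 1; unmatched l rows kept: 3.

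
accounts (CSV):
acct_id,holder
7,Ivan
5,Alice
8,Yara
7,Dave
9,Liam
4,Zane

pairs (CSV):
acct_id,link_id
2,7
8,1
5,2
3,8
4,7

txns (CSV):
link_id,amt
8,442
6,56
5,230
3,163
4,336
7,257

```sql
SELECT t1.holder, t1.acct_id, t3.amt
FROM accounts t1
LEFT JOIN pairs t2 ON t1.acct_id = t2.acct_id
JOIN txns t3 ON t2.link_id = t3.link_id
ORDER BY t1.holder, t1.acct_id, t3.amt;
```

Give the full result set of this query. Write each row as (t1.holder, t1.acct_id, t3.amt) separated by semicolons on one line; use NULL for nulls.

Joins associate left-to-right: accounts LEFT JOIN pairs on acct_id gives 6 intermediate row(s).
Then INNER JOIN `txns t3` on link_id: keep only rows whose t2.link_id appears in t3.

(Zane, 4, 257)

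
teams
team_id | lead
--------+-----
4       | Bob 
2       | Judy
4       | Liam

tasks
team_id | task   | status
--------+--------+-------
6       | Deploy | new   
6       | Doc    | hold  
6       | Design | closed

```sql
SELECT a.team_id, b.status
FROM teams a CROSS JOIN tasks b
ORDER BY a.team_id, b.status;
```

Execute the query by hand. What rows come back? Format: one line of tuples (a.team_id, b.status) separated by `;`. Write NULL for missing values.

(2, closed); (2, hold); (2, new); (4, closed); (4, closed); (4, hold); (4, hold); (4, new); (4, new)

CROSS JOIN pairs every row of `teams` with every row of `tasks`: 3 × 3 = 9 rows.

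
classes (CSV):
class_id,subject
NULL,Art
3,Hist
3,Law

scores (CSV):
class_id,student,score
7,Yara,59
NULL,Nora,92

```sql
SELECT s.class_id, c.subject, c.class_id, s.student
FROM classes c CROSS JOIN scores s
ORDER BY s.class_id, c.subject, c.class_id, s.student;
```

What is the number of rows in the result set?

CROSS JOIN pairs every row of `classes` with every row of `scores`: 3 × 2 = 6 rows.

6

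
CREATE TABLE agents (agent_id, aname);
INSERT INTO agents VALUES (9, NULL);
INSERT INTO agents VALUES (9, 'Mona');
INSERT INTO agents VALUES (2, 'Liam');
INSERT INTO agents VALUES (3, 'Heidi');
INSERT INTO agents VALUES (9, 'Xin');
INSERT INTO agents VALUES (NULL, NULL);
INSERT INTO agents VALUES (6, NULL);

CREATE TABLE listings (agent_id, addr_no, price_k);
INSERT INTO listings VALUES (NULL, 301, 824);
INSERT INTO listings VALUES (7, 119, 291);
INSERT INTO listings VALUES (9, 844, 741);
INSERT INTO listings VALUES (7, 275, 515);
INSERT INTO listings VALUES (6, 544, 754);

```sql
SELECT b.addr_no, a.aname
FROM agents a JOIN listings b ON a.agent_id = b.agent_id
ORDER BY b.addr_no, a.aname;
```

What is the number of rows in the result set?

INNER JOIN keeps only pairs where the ON condition holds.
Matching on a.agent_id = b.agent_id. A NULL in a compared column never satisfies the condition.
- a[0] agent_id=9 → 1 match(es) in b → 1 row(s).
- a[1] agent_id=9 → 1 match(es) in b → 1 row(s).
- a[2] agent_id=2 → no match; dropped.
- a[3] agent_id=3 → no match; dropped.
- a[4] agent_id=9 → 1 match(es) in b → 1 row(s).
- a[5] agent_id=NULL → no match; dropped.
- a[6] agent_id=6 → 1 match(es) in b → 1 row(s).
Total: 4 rows.

4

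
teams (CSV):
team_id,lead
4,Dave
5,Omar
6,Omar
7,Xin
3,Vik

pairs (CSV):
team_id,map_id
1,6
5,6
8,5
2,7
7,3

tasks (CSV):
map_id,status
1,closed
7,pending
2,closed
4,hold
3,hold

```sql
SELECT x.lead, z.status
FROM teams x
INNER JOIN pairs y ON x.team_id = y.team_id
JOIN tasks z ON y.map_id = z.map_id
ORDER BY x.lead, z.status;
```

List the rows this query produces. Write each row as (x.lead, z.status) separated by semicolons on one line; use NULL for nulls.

Evaluate left to right. First `teams x INNER JOIN pairs y` on team_id: 2 row(s).
Then INNER JOIN `tasks z` on map_id: keep only rows whose y.map_id appears in z.

(Xin, hold)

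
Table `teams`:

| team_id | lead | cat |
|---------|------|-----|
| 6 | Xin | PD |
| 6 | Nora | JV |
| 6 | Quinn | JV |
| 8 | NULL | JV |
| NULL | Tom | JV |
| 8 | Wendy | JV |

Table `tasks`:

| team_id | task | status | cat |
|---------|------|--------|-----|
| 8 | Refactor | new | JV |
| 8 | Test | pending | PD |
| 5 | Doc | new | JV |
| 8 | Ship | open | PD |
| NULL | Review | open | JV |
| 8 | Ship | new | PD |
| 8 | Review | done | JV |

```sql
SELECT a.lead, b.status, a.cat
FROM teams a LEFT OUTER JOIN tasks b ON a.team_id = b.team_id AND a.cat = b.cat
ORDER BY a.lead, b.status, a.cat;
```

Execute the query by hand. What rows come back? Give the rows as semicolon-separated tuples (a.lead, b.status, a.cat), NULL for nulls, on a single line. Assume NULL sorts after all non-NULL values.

(Nora, NULL, JV); (Quinn, NULL, JV); (Tom, NULL, JV); (Wendy, done, JV); (Wendy, new, JV); (Xin, NULL, PD); (NULL, done, JV); (NULL, new, JV)

LEFT JOIN keeps every row from `teams`; unmatched rows get NULL for `tasks`'s columns.
Matching on a.team_id = b.team_id AND a.cat = b.cat. A NULL in a compared column never satisfies the condition.
- a row (team_id=6, cat=PD): no match → kept, b columns NULL.
- a row (team_id=6, cat=JV): no match → kept, b columns NULL.
- a row (team_id=6, cat=JV): no match → kept, b columns NULL.
- a row (team_id=8, cat=JV): matches 2 b row(s) → 2 output row(s).
- a row (team_id=NULL, cat=JV): no match → kept, b columns NULL.
- a row (team_id=8, cat=JV): matches 2 b row(s) → 2 output row(s).
After projecting and ordering:
a.lead | b.status | a.cat
Nora | NULL | JV
Quinn | NULL | JV
Tom | NULL | JV
Wendy | done | JV
Wendy | new | JV
Xin | NULL | PD
NULL | done | JV
NULL | new | JV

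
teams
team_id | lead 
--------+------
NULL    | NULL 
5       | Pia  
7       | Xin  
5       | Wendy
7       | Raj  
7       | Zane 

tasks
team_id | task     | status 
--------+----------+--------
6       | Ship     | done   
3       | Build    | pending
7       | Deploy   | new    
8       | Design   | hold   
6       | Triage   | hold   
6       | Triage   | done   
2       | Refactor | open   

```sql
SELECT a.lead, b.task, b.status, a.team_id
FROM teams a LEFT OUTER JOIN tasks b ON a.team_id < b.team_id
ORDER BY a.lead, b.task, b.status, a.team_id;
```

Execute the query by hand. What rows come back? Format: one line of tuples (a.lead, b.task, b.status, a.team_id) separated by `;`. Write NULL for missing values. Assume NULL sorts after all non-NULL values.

(Pia, Deploy, new, 5); (Pia, Design, hold, 5); (Pia, Ship, done, 5); (Pia, Triage, done, 5); (Pia, Triage, hold, 5); (Raj, Design, hold, 7); (Wendy, Deploy, new, 5); (Wendy, Design, hold, 5); (Wendy, Ship, done, 5); (Wendy, Triage, done, 5); (Wendy, Triage, hold, 5); (Xin, Design, hold, 7); (Zane, Design, hold, 7); (NULL, NULL, NULL, NULL)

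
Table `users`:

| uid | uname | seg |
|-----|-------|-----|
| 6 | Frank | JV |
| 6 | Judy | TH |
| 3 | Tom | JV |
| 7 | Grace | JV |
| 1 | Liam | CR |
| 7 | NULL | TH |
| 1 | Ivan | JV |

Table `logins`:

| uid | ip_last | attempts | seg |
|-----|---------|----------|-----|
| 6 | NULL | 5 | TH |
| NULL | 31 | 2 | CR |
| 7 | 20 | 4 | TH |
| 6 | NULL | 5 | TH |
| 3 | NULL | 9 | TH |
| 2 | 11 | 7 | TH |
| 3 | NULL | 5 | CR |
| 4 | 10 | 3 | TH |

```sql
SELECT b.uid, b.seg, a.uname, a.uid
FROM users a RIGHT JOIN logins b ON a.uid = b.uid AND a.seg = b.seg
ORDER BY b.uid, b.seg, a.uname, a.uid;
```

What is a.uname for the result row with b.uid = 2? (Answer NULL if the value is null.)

RIGHT JOIN keeps every row from `logins`; unmatched rows get NULL for `users`'s columns.
Matching on a.uid = b.uid AND a.seg = b.seg. A NULL in a compared column never satisfies the condition.
Matched pairs: 3; unmatched b rows kept: 5.

NULL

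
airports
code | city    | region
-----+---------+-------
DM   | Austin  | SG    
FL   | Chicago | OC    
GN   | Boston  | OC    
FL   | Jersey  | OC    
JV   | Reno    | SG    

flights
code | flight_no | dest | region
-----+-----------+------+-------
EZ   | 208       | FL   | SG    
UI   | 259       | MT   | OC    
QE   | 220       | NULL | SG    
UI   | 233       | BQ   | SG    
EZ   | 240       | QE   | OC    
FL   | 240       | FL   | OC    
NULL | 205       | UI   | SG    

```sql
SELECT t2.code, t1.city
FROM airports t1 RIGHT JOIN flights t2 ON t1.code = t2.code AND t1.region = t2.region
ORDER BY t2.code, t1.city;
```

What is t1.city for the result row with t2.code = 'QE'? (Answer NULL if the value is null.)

NULL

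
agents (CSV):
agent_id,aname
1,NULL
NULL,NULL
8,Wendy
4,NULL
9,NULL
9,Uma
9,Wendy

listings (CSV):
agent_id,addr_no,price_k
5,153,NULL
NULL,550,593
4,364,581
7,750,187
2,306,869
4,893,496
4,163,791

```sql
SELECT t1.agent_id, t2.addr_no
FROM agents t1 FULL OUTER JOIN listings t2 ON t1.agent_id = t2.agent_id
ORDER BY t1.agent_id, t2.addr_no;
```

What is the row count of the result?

13

FULL OUTER JOIN keeps every row from both sides; unmatched rows get NULL for the other side's columns.
Matching on t1.agent_id = t2.agent_id. A NULL in a compared column never satisfies the condition.
Matched pairs: 3; unmatched t1 rows kept: 6; unmatched t2 rows kept: 4.
Total: 3 matched + 10 padded = 13 rows.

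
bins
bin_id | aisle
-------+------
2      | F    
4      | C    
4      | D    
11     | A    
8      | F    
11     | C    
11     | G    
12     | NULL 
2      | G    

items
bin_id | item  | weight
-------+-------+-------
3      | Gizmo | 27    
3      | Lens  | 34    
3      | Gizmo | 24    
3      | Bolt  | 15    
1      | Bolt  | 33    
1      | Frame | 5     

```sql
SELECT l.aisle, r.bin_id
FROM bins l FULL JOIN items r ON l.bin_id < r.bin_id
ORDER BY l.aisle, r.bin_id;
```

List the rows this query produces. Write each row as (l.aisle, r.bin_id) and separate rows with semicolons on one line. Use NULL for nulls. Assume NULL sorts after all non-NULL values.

(A, NULL); (C, NULL); (C, NULL); (D, NULL); (F, 3); (F, 3); (F, 3); (F, 3); (F, NULL); (G, 3); (G, 3); (G, 3); (G, 3); (G, NULL); (NULL, 1); (NULL, 1); (NULL, NULL)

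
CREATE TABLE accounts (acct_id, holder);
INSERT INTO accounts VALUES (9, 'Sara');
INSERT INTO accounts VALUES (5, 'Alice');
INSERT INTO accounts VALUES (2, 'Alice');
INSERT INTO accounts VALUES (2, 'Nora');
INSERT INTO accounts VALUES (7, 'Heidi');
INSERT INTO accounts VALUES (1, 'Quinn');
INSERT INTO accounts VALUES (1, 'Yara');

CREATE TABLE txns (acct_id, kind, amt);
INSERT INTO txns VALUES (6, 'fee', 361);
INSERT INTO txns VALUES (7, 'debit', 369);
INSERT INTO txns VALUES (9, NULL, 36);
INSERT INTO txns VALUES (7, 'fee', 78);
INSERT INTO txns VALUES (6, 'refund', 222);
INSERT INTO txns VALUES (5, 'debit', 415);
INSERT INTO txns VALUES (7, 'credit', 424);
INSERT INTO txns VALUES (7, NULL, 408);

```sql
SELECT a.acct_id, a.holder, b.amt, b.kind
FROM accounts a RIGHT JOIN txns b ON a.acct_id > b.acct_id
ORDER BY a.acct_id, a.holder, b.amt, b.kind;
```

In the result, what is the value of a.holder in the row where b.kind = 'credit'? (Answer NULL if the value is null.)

RIGHT JOIN keeps every row from `txns`; unmatched rows get NULL for `accounts`'s columns.
Matching on a.acct_id > b.acct_id.
- acct_id=9: 7 matching b row(s), so 7 row(s) emitted.
- acct_id=5: no matching b row.
- acct_id=2: no matching b row.
- acct_id=2: no matching b row.
- acct_id=7: 3 matching b row(s), so 3 row(s) emitted.
- acct_id=1: no matching b row.
- acct_id=1: no matching b row.
- 1 b row(s) had no a match → kept, a columns NULL.

Sara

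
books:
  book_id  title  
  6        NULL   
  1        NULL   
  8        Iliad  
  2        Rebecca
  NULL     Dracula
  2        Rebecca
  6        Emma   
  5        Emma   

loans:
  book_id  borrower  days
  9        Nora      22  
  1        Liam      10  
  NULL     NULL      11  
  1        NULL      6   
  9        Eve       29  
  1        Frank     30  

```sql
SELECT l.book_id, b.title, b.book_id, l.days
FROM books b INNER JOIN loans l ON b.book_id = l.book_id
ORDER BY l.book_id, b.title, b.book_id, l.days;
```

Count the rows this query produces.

3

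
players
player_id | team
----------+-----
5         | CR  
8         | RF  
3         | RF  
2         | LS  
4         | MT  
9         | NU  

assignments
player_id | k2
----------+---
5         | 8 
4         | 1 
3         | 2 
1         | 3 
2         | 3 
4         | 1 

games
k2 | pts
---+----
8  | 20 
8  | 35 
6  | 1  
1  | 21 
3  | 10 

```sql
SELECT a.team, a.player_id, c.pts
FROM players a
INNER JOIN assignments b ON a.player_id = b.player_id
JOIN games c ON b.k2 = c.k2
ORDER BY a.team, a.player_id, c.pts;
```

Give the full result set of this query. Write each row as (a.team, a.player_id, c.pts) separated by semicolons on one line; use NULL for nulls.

Step 1 — a INNER JOIN b on player_id → 5 row(s).
Then INNER JOIN `games c` on k2: keep only rows whose b.k2 appears in c.

(CR, 5, 20); (CR, 5, 35); (LS, 2, 10); (MT, 4, 21); (MT, 4, 21)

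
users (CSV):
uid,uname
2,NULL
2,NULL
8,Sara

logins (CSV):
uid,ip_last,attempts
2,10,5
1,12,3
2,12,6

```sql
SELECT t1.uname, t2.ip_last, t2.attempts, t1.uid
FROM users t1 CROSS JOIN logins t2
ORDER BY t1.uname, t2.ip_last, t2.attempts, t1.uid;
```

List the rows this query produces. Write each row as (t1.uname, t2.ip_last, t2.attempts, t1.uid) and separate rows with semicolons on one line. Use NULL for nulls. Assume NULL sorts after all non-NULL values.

(Sara, 10, 5, 8); (Sara, 12, 3, 8); (Sara, 12, 6, 8); (NULL, 10, 5, 2); (NULL, 10, 5, 2); (NULL, 12, 3, 2); (NULL, 12, 3, 2); (NULL, 12, 6, 2); (NULL, 12, 6, 2)

CROSS JOIN pairs every row of `users` with every row of `logins`: 3 × 3 = 9 rows.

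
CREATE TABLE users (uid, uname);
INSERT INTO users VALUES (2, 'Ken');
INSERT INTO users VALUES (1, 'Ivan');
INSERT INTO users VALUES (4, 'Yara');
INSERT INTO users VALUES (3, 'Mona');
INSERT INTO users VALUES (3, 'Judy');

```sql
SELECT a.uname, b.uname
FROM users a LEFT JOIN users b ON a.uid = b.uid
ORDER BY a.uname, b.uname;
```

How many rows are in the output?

7

LEFT JOIN keeps every row from `users a`; unmatched rows get NULL for `users b`'s columns.
Matching on a.uid = b.uid.
- uid=2: 1 matching b row(s), so 1 row(s) emitted.
- uid=1: 1 matching b row(s), so 1 row(s) emitted.
- uid=4: 1 matching b row(s), so 1 row(s) emitted.
- uid=3: 2 matching b row(s), so 2 row(s) emitted.
- uid=3: 2 matching b row(s), so 2 row(s) emitted.
Total: 7 rows.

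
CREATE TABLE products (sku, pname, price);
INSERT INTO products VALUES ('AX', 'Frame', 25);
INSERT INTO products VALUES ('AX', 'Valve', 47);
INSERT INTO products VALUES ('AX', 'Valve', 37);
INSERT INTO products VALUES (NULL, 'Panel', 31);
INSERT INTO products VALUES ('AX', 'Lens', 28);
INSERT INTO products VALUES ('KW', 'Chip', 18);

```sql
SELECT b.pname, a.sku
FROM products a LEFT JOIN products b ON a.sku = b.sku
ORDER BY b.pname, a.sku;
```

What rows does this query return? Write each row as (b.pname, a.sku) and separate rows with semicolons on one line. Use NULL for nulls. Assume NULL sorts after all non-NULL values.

LEFT JOIN keeps every row from `products a`; unmatched rows get NULL for `products b`'s columns.
Matching on a.sku = b.sku. A NULL in a compared column never satisfies the condition.
Matched pairs: 17; unmatched a rows kept: 1.

(Chip, KW); (Frame, AX); (Frame, AX); (Frame, AX); (Frame, AX); (Lens, AX); (Lens, AX); (Lens, AX); (Lens, AX); (Valve, AX); (Valve, AX); (Valve, AX); (Valve, AX); (Valve, AX); (Valve, AX); (Valve, AX); (Valve, AX); (NULL, NULL)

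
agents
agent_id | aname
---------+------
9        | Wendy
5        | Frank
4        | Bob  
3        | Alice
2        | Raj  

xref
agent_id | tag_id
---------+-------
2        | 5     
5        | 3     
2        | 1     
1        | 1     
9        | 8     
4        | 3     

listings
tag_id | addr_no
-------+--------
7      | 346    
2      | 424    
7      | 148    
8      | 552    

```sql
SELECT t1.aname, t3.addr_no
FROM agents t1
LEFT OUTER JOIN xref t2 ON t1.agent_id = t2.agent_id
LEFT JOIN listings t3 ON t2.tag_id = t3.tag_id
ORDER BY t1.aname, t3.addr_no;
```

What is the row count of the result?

Step 1 — t1 LEFT JOIN t2 on agent_id → 6 row(s).
Then LEFT JOIN `listings t3` on tag_id: each of those 6 rows is kept; rows whose t2.tag_id has no match in t3 get NULL for t3's columns.
Result: 6 row(s).

6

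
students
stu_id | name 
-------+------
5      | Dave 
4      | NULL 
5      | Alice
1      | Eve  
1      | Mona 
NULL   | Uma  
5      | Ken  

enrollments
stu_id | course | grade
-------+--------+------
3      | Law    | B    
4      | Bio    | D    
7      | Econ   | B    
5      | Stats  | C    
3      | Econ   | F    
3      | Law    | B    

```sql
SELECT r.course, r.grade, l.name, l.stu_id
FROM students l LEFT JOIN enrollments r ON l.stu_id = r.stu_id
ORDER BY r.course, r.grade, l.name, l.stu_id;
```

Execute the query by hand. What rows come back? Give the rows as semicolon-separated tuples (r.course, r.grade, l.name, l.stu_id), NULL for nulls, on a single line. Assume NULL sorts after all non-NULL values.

LEFT JOIN keeps every row from `students`; unmatched rows get NULL for `enrollments`'s columns.
Matching on l.stu_id = r.stu_id. A NULL in a compared column never satisfies the condition.
Matched pairs: 4; unmatched l rows kept: 3.

(Bio, D, NULL, 4); (Stats, C, Alice, 5); (Stats, C, Dave, 5); (Stats, C, Ken, 5); (NULL, NULL, Eve, 1); (NULL, NULL, Mona, 1); (NULL, NULL, Uma, NULL)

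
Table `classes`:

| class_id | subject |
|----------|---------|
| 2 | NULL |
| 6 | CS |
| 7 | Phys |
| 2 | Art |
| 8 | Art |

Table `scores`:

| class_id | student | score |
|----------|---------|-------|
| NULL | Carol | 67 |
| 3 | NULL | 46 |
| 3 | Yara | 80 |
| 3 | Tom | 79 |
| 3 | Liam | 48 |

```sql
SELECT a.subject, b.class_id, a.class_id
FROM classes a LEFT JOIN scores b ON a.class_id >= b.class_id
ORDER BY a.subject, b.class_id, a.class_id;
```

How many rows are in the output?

LEFT JOIN keeps every row from `classes`; unmatched rows get NULL for `scores`'s columns.
Matching on a.class_id >= b.class_id. A NULL in a compared column never satisfies the condition.
- a row (class_id=2): no match → kept, b columns NULL.
- a row (class_id=6): matches 4 b row(s) → 4 output row(s).
- a row (class_id=7): matches 4 b row(s) → 4 output row(s).
- a row (class_id=2): no match → kept, b columns NULL.
- a row (class_id=8): matches 4 b row(s) → 4 output row(s).
Total: 12 matched + 2 padded = 14 rows.

14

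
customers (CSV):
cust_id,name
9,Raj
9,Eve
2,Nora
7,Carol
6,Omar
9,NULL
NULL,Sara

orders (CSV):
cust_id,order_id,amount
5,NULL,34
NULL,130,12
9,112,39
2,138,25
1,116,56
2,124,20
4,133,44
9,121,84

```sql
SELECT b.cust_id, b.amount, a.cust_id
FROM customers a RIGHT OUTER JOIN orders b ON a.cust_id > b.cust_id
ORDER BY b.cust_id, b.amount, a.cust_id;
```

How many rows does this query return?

29

RIGHT JOIN keeps every row from `orders`; unmatched rows get NULL for `customers`'s columns.
Matching on a.cust_id > b.cust_id. A NULL in a compared column never satisfies the condition.
Matched pairs: 26; unmatched b rows kept: 3.
Total: 26 matched + 3 padded = 29 rows.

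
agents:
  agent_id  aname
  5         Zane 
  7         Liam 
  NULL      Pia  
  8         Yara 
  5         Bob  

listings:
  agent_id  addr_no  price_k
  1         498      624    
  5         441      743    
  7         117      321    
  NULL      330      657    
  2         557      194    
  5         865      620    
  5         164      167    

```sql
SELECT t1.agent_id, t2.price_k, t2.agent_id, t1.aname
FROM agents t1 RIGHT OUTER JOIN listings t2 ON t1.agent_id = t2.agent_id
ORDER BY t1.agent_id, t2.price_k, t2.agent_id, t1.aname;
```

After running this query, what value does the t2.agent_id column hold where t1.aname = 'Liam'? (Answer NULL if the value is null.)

7

RIGHT JOIN keeps every row from `listings`; unmatched rows get NULL for `agents`'s columns.
Matching on t1.agent_id = t2.agent_id. A NULL in a compared column never satisfies the condition.
Matched pairs: 7; unmatched t2 rows kept: 3.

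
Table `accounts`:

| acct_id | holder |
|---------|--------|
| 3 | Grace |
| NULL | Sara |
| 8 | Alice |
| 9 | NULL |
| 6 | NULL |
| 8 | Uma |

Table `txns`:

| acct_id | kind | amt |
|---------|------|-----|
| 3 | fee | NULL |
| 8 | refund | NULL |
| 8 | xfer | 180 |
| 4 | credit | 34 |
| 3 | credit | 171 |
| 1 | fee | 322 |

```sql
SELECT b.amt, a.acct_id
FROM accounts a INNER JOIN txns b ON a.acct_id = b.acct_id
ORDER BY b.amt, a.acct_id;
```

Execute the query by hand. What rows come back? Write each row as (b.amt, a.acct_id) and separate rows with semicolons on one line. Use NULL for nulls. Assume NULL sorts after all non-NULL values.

INNER JOIN keeps only pairs where the ON condition holds.
Matching on a.acct_id = b.acct_id. A NULL in a compared column never satisfies the condition.
- a[0] acct_id=3 → 2 match(es) in b → 2 row(s).
- a[1] acct_id=NULL → no match; dropped.
- a[2] acct_id=8 → 2 match(es) in b → 2 row(s).
- a[3] acct_id=9 → no match; dropped.
- a[4] acct_id=6 → no match; dropped.
- a[5] acct_id=8 → 2 match(es) in b → 2 row(s).
After projecting and ordering:
b.amt | a.acct_id
171 | 3
180 | 8
180 | 8
NULL | 3
NULL | 8
NULL | 8

(171, 3); (180, 8); (180, 8); (NULL, 3); (NULL, 8); (NULL, 8)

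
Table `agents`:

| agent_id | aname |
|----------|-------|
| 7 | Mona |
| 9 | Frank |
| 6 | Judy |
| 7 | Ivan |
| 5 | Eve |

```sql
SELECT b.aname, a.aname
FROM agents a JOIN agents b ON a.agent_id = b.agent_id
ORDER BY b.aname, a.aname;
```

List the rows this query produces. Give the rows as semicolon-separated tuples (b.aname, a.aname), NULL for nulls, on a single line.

(Eve, Eve); (Frank, Frank); (Ivan, Ivan); (Ivan, Mona); (Judy, Judy); (Mona, Ivan); (Mona, Mona)

INNER JOIN keeps only pairs where the ON condition holds.
Matching on a.agent_id = b.agent_id.
- a[0] agent_id=7 → 2 match(es) in b → 2 row(s).
- a[1] agent_id=9 → 1 match(es) in b → 1 row(s).
- a[2] agent_id=6 → 1 match(es) in b → 1 row(s).
- a[3] agent_id=7 → 2 match(es) in b → 2 row(s).
- a[4] agent_id=5 → 1 match(es) in b → 1 row(s).
After projecting and ordering:
b.aname | a.aname
Eve | Eve
Frank | Frank
Ivan | Ivan
Ivan | Mona
Judy | Judy
Mona | Ivan
Mona | Mona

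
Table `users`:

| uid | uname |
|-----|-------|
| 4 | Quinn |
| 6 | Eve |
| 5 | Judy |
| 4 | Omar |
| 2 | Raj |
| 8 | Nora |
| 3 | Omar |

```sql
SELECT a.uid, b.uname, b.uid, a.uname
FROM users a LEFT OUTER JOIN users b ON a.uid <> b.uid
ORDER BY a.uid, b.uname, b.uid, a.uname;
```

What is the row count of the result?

LEFT JOIN keeps every row from `users a`; unmatched rows get NULL for `users b`'s columns.
Matching on a.uid <> b.uid.
- a (uid=4) pairs with 5 row(s) of b.
- a (uid=6) pairs with 6 row(s) of b.
- a (uid=5) pairs with 6 row(s) of b.
- a (uid=4) pairs with 5 row(s) of b.
- a (uid=2) pairs with 6 row(s) of b.
- a (uid=8) pairs with 6 row(s) of b.
- a (uid=3) pairs with 6 row(s) of b.
Total: 40 rows.

40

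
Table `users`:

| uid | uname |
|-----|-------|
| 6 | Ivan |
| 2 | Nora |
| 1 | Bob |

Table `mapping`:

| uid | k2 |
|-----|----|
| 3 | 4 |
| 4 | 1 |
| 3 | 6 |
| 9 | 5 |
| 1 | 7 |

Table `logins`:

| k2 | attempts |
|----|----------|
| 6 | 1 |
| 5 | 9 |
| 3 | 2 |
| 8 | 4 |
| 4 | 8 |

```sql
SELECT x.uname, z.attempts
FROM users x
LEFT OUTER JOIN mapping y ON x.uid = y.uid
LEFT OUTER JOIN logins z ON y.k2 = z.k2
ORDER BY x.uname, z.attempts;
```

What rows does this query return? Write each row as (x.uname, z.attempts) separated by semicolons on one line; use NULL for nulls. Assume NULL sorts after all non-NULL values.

(Bob, NULL); (Ivan, NULL); (Nora, NULL)

Joins associate left-to-right: users LEFT JOIN mapping on uid gives 3 intermediate row(s).
Then LEFT JOIN `logins z` on k2: each of those 3 rows is kept; rows whose y.k2 has no match in z get NULL for z's columns.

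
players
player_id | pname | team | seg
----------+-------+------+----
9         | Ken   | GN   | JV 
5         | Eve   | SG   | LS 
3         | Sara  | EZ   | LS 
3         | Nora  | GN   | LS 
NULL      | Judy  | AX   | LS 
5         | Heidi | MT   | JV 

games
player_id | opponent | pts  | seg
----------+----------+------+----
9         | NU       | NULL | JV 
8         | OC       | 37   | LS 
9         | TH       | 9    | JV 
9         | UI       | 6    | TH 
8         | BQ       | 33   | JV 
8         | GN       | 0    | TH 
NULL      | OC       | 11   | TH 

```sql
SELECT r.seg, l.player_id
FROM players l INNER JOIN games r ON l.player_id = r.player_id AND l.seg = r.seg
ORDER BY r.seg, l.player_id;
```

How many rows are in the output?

INNER JOIN keeps only pairs where the ON condition holds.
Matching on l.player_id = r.player_id AND l.seg = r.seg. A NULL in a compared column never satisfies the condition.
- l[0] player_id=9, seg=JV → 2 match(es) in r → 2 row(s).
- l[1] player_id=5, seg=LS → no match; dropped.
- l[2] player_id=3, seg=LS → no match; dropped.
- l[3] player_id=3, seg=LS → no match; dropped.
- l[4] player_id=NULL, seg=LS → no match; dropped.
- l[5] player_id=5, seg=JV → no match; dropped.
Total: 2 rows.

2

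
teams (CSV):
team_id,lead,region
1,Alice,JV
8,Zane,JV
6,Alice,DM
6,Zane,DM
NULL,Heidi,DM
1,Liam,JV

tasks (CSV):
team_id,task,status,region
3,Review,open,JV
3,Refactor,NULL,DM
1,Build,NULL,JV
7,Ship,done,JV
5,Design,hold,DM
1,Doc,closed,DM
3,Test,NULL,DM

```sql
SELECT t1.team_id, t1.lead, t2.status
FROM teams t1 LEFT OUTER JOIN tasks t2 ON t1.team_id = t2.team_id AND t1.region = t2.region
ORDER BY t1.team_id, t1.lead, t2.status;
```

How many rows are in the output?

LEFT JOIN keeps every row from `teams`; unmatched rows get NULL for `tasks`'s columns.
Matching on t1.team_id = t2.team_id AND t1.region = t2.region. A NULL in a compared column never satisfies the condition.
- t1 (team_id=1, region=JV) pairs with 1 row(s) of t2.
- t1 (team_id=8, region=JV) has no partner → padded with NULL.
- t1 (team_id=6, region=DM) has no partner → padded with NULL.
- t1 (team_id=6, region=DM) has no partner → padded with NULL.
- t1 (team_id=NULL, region=DM) has no partner → padded with NULL.
- t1 (team_id=1, region=JV) pairs with 1 row(s) of t2.
Total: 2 matched + 4 padded = 6 rows.

6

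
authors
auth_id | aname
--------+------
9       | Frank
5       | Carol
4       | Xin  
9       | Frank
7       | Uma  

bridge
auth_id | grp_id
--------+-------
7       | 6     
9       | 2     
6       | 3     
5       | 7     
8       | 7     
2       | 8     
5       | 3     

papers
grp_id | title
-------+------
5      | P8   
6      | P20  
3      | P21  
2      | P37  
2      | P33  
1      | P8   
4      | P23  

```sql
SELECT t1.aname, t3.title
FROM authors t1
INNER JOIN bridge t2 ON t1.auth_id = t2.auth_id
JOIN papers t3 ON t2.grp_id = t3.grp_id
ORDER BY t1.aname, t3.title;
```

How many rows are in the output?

6

Step 1 — t1 INNER JOIN t2 on auth_id → 5 row(s).
Then INNER JOIN `papers t3` on grp_id: keep only rows whose t2.grp_id appears in t3.
Result: 6 row(s).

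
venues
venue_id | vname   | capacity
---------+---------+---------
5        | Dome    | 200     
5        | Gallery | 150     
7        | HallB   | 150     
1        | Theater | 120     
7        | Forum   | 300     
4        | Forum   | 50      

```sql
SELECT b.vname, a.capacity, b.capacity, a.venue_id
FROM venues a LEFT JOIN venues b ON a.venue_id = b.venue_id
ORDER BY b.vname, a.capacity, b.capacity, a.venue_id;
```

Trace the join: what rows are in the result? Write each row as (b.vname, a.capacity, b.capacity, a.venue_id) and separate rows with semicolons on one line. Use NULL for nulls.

LEFT JOIN keeps every row from `venues a`; unmatched rows get NULL for `venues b`'s columns.
Matching on a.venue_id = b.venue_id.
- venue_id=5: 2 matching b row(s), so 2 row(s) emitted.
- venue_id=5: 2 matching b row(s), so 2 row(s) emitted.
- venue_id=7: 2 matching b row(s), so 2 row(s) emitted.
- venue_id=1: 1 matching b row(s), so 1 row(s) emitted.
- venue_id=7: 2 matching b row(s), so 2 row(s) emitted.
- venue_id=4: 1 matching b row(s), so 1 row(s) emitted.
After projecting and ordering:
b.vname | a.capacity | b.capacity | a.venue_id
Dome | 150 | 200 | 5
Dome | 200 | 200 | 5
Forum | 50 | 50 | 4
Forum | 150 | 300 | 7
Forum | 300 | 300 | 7
Gallery | 150 | 150 | 5
Gallery | 200 | 150 | 5
HallB | 150 | 150 | 7
HallB | 300 | 150 | 7
Theater | 120 | 120 | 1

(Dome, 150, 200, 5); (Dome, 200, 200, 5); (Forum, 50, 50, 4); (Forum, 150, 300, 7); (Forum, 300, 300, 7); (Gallery, 150, 150, 5); (Gallery, 200, 150, 5); (HallB, 150, 150, 7); (HallB, 300, 150, 7); (Theater, 120, 120, 1)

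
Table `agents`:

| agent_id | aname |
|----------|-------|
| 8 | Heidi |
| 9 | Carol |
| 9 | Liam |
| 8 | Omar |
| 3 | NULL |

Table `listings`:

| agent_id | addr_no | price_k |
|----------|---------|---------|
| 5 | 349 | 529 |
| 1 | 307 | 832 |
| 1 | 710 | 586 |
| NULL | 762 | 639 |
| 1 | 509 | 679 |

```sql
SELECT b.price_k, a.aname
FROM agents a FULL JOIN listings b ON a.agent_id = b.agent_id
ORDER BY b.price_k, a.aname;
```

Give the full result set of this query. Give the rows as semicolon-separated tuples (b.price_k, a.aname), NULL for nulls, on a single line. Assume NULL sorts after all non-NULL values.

FULL OUTER JOIN keeps every row from both sides; unmatched rows get NULL for the other side's columns.
Matching on a.agent_id = b.agent_id. A NULL in a compared column never satisfies the condition.
Matched pairs: 0; unmatched a rows kept: 5; unmatched b rows kept: 5.

(529, NULL); (586, NULL); (639, NULL); (679, NULL); (832, NULL); (NULL, Carol); (NULL, Heidi); (NULL, Liam); (NULL, Omar); (NULL, NULL)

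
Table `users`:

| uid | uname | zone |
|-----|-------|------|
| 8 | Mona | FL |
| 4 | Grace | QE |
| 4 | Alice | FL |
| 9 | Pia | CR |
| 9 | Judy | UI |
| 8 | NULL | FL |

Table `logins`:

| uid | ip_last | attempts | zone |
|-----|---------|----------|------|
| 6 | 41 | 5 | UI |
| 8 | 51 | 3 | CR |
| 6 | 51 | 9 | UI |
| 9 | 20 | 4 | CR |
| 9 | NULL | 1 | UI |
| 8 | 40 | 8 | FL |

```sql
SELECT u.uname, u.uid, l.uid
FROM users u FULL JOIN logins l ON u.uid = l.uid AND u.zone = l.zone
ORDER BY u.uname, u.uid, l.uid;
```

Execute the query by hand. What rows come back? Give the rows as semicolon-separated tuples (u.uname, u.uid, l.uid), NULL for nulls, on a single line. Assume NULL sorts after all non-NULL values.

FULL OUTER JOIN keeps every row from both sides; unmatched rows get NULL for the other side's columns.
Matching on u.uid = l.uid AND u.zone = l.zone.
Matched pairs: 4; unmatched u rows kept: 2; unmatched l rows kept: 3.

(Alice, 4, NULL); (Grace, 4, NULL); (Judy, 9, 9); (Mona, 8, 8); (Pia, 9, 9); (NULL, 8, 8); (NULL, NULL, 6); (NULL, NULL, 6); (NULL, NULL, 8)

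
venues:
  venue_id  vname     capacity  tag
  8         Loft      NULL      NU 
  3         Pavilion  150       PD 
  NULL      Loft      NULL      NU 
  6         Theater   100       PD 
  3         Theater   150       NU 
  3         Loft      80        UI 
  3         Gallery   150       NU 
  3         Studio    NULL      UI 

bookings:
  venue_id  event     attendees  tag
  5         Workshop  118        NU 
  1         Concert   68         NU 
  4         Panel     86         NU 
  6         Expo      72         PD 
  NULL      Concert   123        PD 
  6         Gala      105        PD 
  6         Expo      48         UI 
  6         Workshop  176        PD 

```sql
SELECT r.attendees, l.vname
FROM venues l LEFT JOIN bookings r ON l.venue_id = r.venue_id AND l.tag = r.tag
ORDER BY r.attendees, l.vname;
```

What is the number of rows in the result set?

10

LEFT JOIN keeps every row from `venues`; unmatched rows get NULL for `bookings`'s columns.
Matching on l.venue_id = r.venue_id AND l.tag = r.tag. A NULL in a compared column never satisfies the condition.
- l[0] venue_id=8, tag=NU → no match; kept with NULLs on the r side.
- l[1] venue_id=3, tag=PD → no match; kept with NULLs on the r side.
- l[2] venue_id=NULL, tag=NU → no match; kept with NULLs on the r side.
- l[3] venue_id=6, tag=PD → 3 match(es) in r → 3 row(s).
- l[4] venue_id=3, tag=NU → no match; kept with NULLs on the r side.
- l[5] venue_id=3, tag=UI → no match; kept with NULLs on the r side.
- l[6] venue_id=3, tag=NU → no match; kept with NULLs on the r side.
- l[7] venue_id=3, tag=UI → no match; kept with NULLs on the r side.
Total: 3 matched + 7 padded = 10 rows.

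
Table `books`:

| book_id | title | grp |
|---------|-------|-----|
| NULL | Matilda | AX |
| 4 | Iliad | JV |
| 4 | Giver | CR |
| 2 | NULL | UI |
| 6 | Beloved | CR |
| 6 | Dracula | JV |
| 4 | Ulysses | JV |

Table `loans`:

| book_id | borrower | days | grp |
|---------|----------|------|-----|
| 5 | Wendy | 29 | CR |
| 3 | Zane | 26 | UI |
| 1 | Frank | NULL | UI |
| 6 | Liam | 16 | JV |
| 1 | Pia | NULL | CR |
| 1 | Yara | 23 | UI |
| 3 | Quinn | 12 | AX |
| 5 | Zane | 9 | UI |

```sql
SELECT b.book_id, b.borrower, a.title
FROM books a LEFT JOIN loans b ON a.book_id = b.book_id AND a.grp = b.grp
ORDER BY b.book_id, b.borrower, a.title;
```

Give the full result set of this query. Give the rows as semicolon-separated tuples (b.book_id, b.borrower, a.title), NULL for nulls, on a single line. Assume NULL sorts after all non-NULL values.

(6, Liam, Dracula); (NULL, NULL, Beloved); (NULL, NULL, Giver); (NULL, NULL, Iliad); (NULL, NULL, Matilda); (NULL, NULL, Ulysses); (NULL, NULL, NULL)

LEFT JOIN keeps every row from `books`; unmatched rows get NULL for `loans`'s columns.
Matching on a.book_id = b.book_id AND a.grp = b.grp. A NULL in a compared column never satisfies the condition.
- a (book_id=NULL, grp=AX) has no partner → padded with NULL.
- a (book_id=4, grp=JV) has no partner → padded with NULL.
- a (book_id=4, grp=CR) has no partner → padded with NULL.
- a (book_id=2, grp=UI) has no partner → padded with NULL.
- a (book_id=6, grp=CR) has no partner → padded with NULL.
- a (book_id=6, grp=JV) pairs with 1 row(s) of b.
- a (book_id=4, grp=JV) has no partner → padded with NULL.
After projecting and ordering:
b.book_id | b.borrower | a.title
6 | Liam | Dracula
NULL | NULL | Beloved
NULL | NULL | Giver
NULL | NULL | Iliad
NULL | NULL | Matilda
NULL | NULL | Ulysses
NULL | NULL | NULL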